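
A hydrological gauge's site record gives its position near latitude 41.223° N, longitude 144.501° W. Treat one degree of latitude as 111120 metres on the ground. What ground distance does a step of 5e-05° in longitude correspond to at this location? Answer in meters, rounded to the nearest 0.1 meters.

4.2 meters

One degree of longitude here spans 111120 × cos 41.223° = 111120 × 0.7522 ≈ 83579 m; 5e-05° of that is 4.17895 m.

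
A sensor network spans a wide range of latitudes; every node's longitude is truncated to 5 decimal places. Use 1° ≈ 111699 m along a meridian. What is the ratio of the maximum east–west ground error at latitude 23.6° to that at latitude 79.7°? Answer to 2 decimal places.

Truncating at 5 decimal places can drop up to a full unit in the last place, so the longitude may be off by as much as 1e-05°.
Error at 23.6° = 1e-05° × 111699 × cos 23.6° ≈ 1.117 × 0.9164 = 1.0236 m.
Error at 79.7° = 1e-05° × 111699 × cos 79.7° ≈ 1.117 × 0.1788 = 0.19972 m.
Ratio: 1.0236 / 0.19972 = cos 23.6° / cos 79.7° ≈ 5.1250.

5.13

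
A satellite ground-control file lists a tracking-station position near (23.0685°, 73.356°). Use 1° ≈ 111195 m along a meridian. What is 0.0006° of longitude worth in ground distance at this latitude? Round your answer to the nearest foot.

One degree of longitude here spans 111195 × cos 23.0685° = 111195 × 0.9200 ≈ 102304 m; 0.0006° of that is 61.3821 m.
Converting: 61.3821 m × 3.2808 ft/m ≈ 201.38 ft.

201 feet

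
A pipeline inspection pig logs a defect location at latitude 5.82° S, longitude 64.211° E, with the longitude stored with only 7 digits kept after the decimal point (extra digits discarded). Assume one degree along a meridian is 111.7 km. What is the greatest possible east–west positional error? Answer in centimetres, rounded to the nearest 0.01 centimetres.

Truncating at 7 decimal places can drop up to a full unit in the last place, so the longitude may be off by as much as 1e-07°.
One degree of longitude at 5.82° is 111700 × cos 5.82° ≈ 111700 × 0.9948 = 111124 m.
So at most 1e-07° × 111124 ≈ 0.0111124 m east–west.
That is 0.0111124 m = 1.1112 cm.

1.11 centimetres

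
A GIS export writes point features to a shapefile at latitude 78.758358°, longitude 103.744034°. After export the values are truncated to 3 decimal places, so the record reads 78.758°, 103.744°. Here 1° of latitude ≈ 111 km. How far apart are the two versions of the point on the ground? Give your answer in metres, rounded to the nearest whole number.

40 metres

The latitude changed by +0.000358° and the longitude by +0.000034°.
North–south shift: 0.000358 × 111000 = 39.738 m.
E–W at 78.758°: 0.000034° × 111000 × cos 78.758° = 0.000034 × 111000 × 0.1950 ≈ 0.735754 m.
Combined displacement = (39.738² + 0.735754²)^½ ≈ 39.7448 m.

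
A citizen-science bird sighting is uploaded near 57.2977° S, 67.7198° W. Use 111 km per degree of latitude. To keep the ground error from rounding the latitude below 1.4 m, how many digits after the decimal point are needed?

5

One degree of latitude covers 111000 m.
Rounding to N decimal places gives at most 0.5 × 10⁻ᴺ degrees of error, i.e. 0.5 × 10⁻ᴺ × 111000 m.
Setting 55500 × 10⁻ᴺ ≤ 1.4 gives 10ᴺ ≥ 3.964e+04, i.e. N ≥ 4.60.
At 4 places the error can reach 5.55 m, but 5 places keeps it to 0.555 m.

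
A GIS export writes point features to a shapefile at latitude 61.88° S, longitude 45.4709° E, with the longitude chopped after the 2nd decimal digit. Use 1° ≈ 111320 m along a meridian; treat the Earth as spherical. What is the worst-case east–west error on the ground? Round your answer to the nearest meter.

Truncating at 2 decimal places can drop up to a full unit in the last place, so the longitude may be off by as much as 0.01°.
At latitude 61.88° a degree of longitude spans 111320 m × cos 61.88° = 111320 × 0.4713 ≈ 52467.3 m.
East–west error: 0.01° × 52467.3 m/° ≈ 524.673 m.

525 meters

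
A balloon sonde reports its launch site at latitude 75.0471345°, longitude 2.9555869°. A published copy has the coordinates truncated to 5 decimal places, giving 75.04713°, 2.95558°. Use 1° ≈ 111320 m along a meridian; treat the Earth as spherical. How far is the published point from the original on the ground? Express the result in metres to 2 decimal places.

Δlat = 75.0471345 − 75.04713 = +0.0000045°; Δlon = 2.9555869 − 2.95558 = +0.0000069°.
North–south shift: 0.0000045 × 111320 = 0.50094 m.
East–west at this latitude: 0.0000069° × 111320 × cos 75.0471° ≈ 0.0000069 × 28723.3 = 0.198191 m.
Distance: √(0.50094² + 0.198191²) ≈ 0.538721 m.

0.54 metres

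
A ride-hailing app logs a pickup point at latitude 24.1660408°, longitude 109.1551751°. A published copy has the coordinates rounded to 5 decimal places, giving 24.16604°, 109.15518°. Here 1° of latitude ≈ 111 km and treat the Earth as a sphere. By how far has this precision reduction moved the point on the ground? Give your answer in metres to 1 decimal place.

0.5 metres

Δlat = 24.1660408 − 24.16604 = +0.0000008°; Δlon = 109.1551751 − 109.15518 = -0.0000049°.
North–south shift: 0.0000008 × 111000 = 0.0888 m.
East–west at this latitude: -0.0000049° × 111000 × cos 24.166° ≈ -0.0000049 × 101272 = -0.496234 m.
Combined displacement = (0.0888² + 0.496234²)^½ ≈ 0.504117 m.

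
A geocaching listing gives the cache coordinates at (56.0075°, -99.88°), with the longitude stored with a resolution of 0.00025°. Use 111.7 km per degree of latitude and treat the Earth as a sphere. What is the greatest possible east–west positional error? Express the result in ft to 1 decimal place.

With a 0.00025° grid the true value lies within half a step, ±0.00025°/2 = ±0.000125°, of the stored one.
At latitude 56.0075° a degree of longitude spans 111700 m × cos 56.0075° = 111700 × 0.5591 ≈ 62449.7 m.
Maximum E–W displacement: 0.000125 × 62449.7 = 7.80622 m.
In feet: 7.80622 m ÷ 0.3048 ≈ 25.611 ft.

25.6 ft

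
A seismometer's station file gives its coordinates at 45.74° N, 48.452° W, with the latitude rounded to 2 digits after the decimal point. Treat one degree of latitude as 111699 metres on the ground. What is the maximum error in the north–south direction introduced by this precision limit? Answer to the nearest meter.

Rounding to 2 decimal places leaves the latitude within ±0.005° of the true value.
North–south distance: 0.005° × 111699 m/° = 558.495 m.

558 meters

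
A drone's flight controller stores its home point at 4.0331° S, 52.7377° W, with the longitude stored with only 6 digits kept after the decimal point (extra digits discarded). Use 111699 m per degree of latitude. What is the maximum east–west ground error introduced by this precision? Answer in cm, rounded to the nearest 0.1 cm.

Truncating at 6 decimal places can drop up to a full unit in the last place, so the longitude may be off by as much as 1e-06°.
At latitude 4.0331° a degree of longitude spans 111699 m × cos 4.0331° = 111699 × 0.9975 ≈ 111422 m.
East–west error: 1e-06° × 111422 m/° ≈ 0.111422 m.
That is 0.111422 m = 11.142 cm.

11.1 cm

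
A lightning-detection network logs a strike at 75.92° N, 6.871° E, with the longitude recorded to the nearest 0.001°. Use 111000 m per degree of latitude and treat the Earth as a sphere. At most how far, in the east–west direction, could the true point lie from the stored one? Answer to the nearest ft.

Rounding to 3 decimal places leaves the longitude within ±0.0005° of the true value.
One degree of longitude at 75.92° is 111000 × cos 75.92° ≈ 111000 × 0.2433 = 27003.7 m.
So at most 0.0005° × 27003.7 ≈ 13.5018 m east–west.
Converting: 13.5018 m × 3.2808 ft/m ≈ 44.297 ft.

44 ft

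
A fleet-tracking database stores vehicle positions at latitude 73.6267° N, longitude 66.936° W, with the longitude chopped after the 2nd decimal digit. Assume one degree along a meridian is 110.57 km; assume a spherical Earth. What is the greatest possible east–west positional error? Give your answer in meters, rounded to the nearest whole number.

Truncating at 2 decimal places can drop up to a full unit in the last place, so the longitude may be off by as much as 0.01°.
Parallels shrink by cos φ, so at 73.6267° a degree of longitude is 110570 × 0.2819 ≈ 31169.1 m.
So at most 0.01° × 31169.1 ≈ 311.691 m east–west.

312 meters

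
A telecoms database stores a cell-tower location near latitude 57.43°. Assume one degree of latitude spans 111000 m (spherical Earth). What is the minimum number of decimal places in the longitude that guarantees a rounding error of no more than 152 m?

At 57.43° one degree of longitude covers 111000 × cos 57.43° ≈ 111000 × 0.5383 ≈ 59754.6 m.
With N decimal places the half-ulp bound is 0.5·10⁻ᴺ°, or 0.5·10⁻ᴺ × 59754.6 m on the ground.
Need 0.5 × 59754.6 × 10⁻ᴺ ≤ 152 → 10⁻ᴺ ≤ 5.087e-03, so N ≥ 2.29.
So 3 decimal places suffice (29.9 m); 2 would allow up to 299 m.

3 decimal places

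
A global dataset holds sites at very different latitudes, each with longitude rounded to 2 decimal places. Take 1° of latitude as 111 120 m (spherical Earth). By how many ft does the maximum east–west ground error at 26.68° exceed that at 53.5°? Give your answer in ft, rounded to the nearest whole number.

Rounding to 2 decimal places leaves the longitude within ±0.005° of the true value.
At 26.68°: 0.005° × 111120 × cos 26.68° = 0.005 × 111120 × 0.8935 ≈ 496.44 m.
At 53.5°: 0.005° × 111120 × cos 53.5° = 0.005 × 111120 × 0.5948 ≈ 330.48 m.
Difference: 496.44 − 330.48 = 165.96 m.
Converting: 165.961 m × 3.2808 ft/m ≈ 544.49 ft.

544 ft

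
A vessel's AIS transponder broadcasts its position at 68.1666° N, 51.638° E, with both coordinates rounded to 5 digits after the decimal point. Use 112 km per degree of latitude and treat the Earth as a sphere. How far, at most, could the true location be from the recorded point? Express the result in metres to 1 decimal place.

0.6 metres

Rounding to 5 decimal places leaves each coordinate within ±5e-06° of the true value.
Latitude error → 5e-06 × 112000 = 0.56 m along the meridian.
Longitude error → 5e-06 × 112000 × cos 68.1666° = 5e-06 × 112000 × 0.3719 ≈ 0.208269 m.
Combining orthogonally: (0.56² + 0.208269²)^½ ≈ 0.597475 m.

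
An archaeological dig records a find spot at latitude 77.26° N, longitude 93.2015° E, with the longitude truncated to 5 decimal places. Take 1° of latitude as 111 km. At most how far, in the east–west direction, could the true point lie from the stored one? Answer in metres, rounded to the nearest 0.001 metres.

0.245 metres

Truncating at 5 decimal places can drop up to a full unit in the last place, so the longitude may be off by as much as 1e-05°.
One degree of longitude at 77.26° is 111000 × cos 77.26° ≈ 111000 × 0.2205 = 24478.5 m.
East–west error: 1e-05° × 24478.5 m/° ≈ 0.244785 m.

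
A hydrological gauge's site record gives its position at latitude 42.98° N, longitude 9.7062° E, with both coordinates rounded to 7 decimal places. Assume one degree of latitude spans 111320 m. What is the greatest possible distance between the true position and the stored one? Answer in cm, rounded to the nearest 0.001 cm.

Rounding to 7 decimal places leaves each coordinate within ±5e-08° of the true value.
N–S: 5e-08° × 111320 m/° = 0.005566 m.
E–W at 42.98°: 5e-08° × 111320 × cos 42.98° = 5e-08 × 111320 × 0.7316 ≈ 0.00407204 m.
Worst case both components are at the extreme and orthogonal: √(0.005566² + 0.00407204²) ≈ 0.00689651 m.
That is 0.00689651 m = 0.68965 cm.

0.690 cm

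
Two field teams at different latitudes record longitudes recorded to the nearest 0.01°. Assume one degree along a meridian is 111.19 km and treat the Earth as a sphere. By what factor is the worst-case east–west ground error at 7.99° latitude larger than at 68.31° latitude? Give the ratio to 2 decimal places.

2.68

Rounding to 2 decimal places leaves the longitude within ±0.005° of the true value.
At 7.99°: 0.005° × 111190 × cos 7.99° = 0.005 × 111190 × 0.9903 ≈ 550.55 m.
At 68.31°: 0.005° × 111190 × cos 68.31° = 0.005 × 111190 × 0.3696 ≈ 205.47 m.
The ratio reduces to cos 7.99° / cos 68.31° = 0.9903/0.3696 ≈ 2.6795.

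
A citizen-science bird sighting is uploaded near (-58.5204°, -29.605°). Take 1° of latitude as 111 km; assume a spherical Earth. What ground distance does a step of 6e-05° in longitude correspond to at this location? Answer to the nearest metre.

3 metres

6e-05° of longitude at 58.5204° is 6e-05 × 111000 × cos 58.5204° ≈ 6e-05 × 57963.6 = 3.47782 m.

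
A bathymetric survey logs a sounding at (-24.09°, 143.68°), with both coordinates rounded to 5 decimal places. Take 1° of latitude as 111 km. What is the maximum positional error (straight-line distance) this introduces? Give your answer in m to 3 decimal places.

0.751 m

Rounding to 5 decimal places leaves each coordinate within ±5e-06° of the true value.
North–south component: 5e-06° × 111000 = 0.555 m.
East–west component at 24.09°: 5e-06° × 111000 × cos 24.09° ≈ 5e-06 × 101333 ≈ 0.506663 m.
Worst case both components are at the extreme and orthogonal: √(0.555² + 0.506663²) ≈ 0.751486 m.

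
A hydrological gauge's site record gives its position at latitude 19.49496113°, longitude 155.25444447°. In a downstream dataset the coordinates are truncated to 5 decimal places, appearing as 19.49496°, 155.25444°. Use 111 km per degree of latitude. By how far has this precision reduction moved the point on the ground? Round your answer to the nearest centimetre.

48 centimetres

The latitude changed by +0.00000113° and the longitude by +0.00000447°.
North–south shift: 0.00000113 × 111000 = 0.12543 m.
East–west at this latitude: 0.00000447° × 111000 × cos 19.495° ≈ 0.00000447 × 104636 = 0.467725 m.
Distance: √(0.12543² + 0.467725²) ≈ 0.484251 m.
That is 0.484251 m = 48.425 cm.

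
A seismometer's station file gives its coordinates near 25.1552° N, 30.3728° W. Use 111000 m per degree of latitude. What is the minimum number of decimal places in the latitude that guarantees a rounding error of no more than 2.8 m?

One degree of latitude covers 111000 m.
Rounding to N decimal places gives at most 0.5 × 10⁻ᴺ degrees of error, i.e. 0.5 × 10⁻ᴺ × 111000 m.
Need 0.5 × 111000 × 10⁻ᴺ ≤ 2.8 → 10⁻ᴺ ≤ 5.045e-05, so N ≥ 4.30.
At 4 places the error can reach 5.55 m, but 5 places keeps it to 0.555 m.

5 decimal places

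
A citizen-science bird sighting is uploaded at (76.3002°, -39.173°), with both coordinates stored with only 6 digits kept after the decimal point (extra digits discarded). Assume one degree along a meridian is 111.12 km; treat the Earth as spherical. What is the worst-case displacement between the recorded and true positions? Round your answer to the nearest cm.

11 cm

Truncating at 6 decimal places can drop up to a full unit in the last place, so each coordinate may be off by as much as 1e-06°.
Latitude error → 1e-06 × 111120 = 0.11112 m along the meridian.
Longitude error → 1e-06 × 111120 × cos 76.3002° = 1e-06 × 111120 × 0.2368 ≈ 0.0263171 m.
The two errors are perpendicular, so the maximum displacement is √(0.11112² + 0.0263171²) ≈ 0.114194 m.
That is 0.114194 m = 11.419 cm.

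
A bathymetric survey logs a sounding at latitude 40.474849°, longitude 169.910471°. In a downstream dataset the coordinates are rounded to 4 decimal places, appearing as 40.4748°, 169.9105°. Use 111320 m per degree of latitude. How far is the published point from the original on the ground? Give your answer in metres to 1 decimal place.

Δlat = 40.474849 − 40.4748 = +0.000049°; Δlon = 169.910471 − 169.9105 = -0.000029°.
N–S: 0.000049° × 111320 m/° = 5.45468 m.
E–W at 40.4748°: -0.000029° × 111320 × cos 40.4748° = -0.000029 × 111320 × 0.7607 ≈ -2.45573 m.
Combined displacement = (5.45468² + 2.45573²)^½ ≈ 5.98198 m.

6.0 metres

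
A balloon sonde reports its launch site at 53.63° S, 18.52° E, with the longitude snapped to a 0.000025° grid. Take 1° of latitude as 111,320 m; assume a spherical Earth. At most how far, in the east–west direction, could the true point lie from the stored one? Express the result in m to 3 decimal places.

0.825 m

With a 0.000025° grid the true value lies within half a step, ±0.000025°/2 = ±1.25e-05°, of the stored one.
One degree of longitude at 53.63° is 111320 × cos 53.63° ≈ 111320 × 0.5930 = 66012.5 m.
So at most 1.25e-05° × 66012.5 ≈ 0.825156 m east–west.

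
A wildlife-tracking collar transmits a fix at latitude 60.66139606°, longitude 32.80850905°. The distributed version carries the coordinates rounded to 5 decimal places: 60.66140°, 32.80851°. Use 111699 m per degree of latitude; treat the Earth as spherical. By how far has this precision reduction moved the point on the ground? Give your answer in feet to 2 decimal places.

1.45 feet

Δlat = 60.66139606 − 60.66140 = -0.00000394°; Δlon = 32.80850905 − 32.80851 = -0.00000095°.
North–south shift: -0.00000394 × 111699 = -0.440094 m.
E–W at 60.6614°: -0.00000095° × 111699 × cos 60.6614° = -0.00000095 × 111699 × 0.4900 ≈ -0.0519927 m.
Combined displacement = (0.440094² + 0.0519927²)^½ ≈ 0.443155 m.
In feet: 0.443155 m ÷ 0.3048 ≈ 1.4539 ft.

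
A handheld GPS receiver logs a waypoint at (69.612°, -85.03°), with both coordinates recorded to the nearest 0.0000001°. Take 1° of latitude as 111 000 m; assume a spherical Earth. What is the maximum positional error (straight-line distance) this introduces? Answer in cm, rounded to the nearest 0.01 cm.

0.59 cm

Rounding to 7 decimal places leaves each coordinate within ±5e-08° of the true value.
North–south component: 5e-08° × 111000 = 0.00555 m.
Longitude error → 5e-08 × 111000 × cos 69.612° = 5e-08 × 111000 × 0.3484 ≈ 0.00193349 m.
The two errors are perpendicular, so the maximum displacement is √(0.00555² + 0.00193349²) ≈ 0.00587715 m.
That is 0.00587715 m = 0.58771 cm.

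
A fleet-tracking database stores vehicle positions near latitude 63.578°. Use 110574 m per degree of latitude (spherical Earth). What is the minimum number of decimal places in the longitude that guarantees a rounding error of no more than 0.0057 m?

7 decimal places

At 63.578° one degree of longitude covers 110574 × cos 63.578° ≈ 110574 × 0.4450 ≈ 49203.1 m.
N decimal places → at most half a unit in the last place, 0.5 × 10⁻ᴺ° = 49203.1/2 × 10⁻ᴺ m.
Need 0.5 × 49203.1 × 10⁻ᴺ ≤ 0.0057 → 10⁻ᴺ ≤ 2.317e-07, so N ≥ 6.64.
N = 6 would give 0.0246 m (too coarse); N = 7 gives 0.00246 m ≤ 0.0057 m.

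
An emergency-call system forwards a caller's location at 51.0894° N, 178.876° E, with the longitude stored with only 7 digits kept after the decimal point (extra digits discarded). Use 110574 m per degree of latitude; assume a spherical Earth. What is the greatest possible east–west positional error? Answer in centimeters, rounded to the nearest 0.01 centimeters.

Truncating at 7 decimal places can drop up to a full unit in the last place, so the longitude may be off by as much as 1e-07°.
Parallels shrink by cos φ, so at 51.0894° a degree of longitude is 110574 × 0.6281 ≈ 69452.3 m.
So at most 1e-07° × 69452.3 ≈ 0.00694523 m east–west.
That is 0.00694523 m = 0.69452 cm.

0.69 centimeters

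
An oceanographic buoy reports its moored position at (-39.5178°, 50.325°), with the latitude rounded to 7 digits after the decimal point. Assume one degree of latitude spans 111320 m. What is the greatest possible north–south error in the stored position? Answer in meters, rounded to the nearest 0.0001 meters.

Rounding to 7 decimal places leaves the latitude within ±5e-08° of the true value.
Along the meridian that is 5e-08° × 111320 m/° = 0.005566 m.

0.0056 meters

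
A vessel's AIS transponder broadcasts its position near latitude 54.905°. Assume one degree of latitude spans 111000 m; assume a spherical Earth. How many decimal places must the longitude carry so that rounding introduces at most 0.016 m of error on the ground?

7

At 54.905° one degree of longitude covers 111000 × cos 54.905° ≈ 111000 × 0.5749 ≈ 63817.7 m.
With N decimal places the half-ulp bound is 0.5·10⁻ᴺ°, or 0.5·10⁻ᴺ × 63817.7 m on the ground.
Setting 31908.8 × 10⁻ᴺ ≤ 0.016 gives 10ᴺ ≥ 1.994e+06, i.e. N ≥ 6.30.
So 7 decimal places suffice (0.00319 m); 6 would allow up to 0.0319 m.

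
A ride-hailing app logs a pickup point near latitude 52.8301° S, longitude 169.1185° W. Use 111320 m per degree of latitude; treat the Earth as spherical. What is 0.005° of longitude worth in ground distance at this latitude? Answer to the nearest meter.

336 meters

0.005° of longitude at 52.8301° is 0.005 × 111320 × cos 52.8301° ≈ 0.005 × 67257.4 = 336.287 m.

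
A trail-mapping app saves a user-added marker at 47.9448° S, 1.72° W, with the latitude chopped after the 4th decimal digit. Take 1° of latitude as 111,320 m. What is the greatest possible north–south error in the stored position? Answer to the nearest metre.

Truncating at 4 decimal places can drop up to a full unit in the last place, so the latitude may be off by as much as 0.0001°.
So the N–S error is at most 0.0001 × 111320 = 11.132 m.

11 metres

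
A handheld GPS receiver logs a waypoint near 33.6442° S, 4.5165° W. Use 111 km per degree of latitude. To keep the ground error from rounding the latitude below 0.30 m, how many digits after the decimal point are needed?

One degree of latitude covers 111000 m.
With N decimal places the half-ulp bound is 0.5·10⁻ᴺ°, or 0.5·10⁻ᴺ × 111000 m on the ground.
Setting 55500 × 10⁻ᴺ ≤ 0.30 gives 10ᴺ ≥ 1.85e+05, i.e. N ≥ 5.27.
So 6 decimal places suffice (0.0555 m); 5 would allow up to 0.555 m.

6 decimal places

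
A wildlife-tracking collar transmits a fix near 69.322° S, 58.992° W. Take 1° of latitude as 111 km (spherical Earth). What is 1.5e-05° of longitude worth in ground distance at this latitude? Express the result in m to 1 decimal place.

0.6 m

At 69.322° a degree of longitude is 111000 × cos 69.322° ≈ 39195.8 m, so 1.5e-05° corresponds to 0.587938 m.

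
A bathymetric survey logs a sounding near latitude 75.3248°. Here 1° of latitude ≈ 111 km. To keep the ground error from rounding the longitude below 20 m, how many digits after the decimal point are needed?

At 75.3248° one degree of longitude covers 111000 × cos 75.3248° ≈ 111000 × 0.2533 ≈ 28120.7 m.
With N decimal places the half-ulp bound is 0.5·10⁻ᴺ°, or 0.5·10⁻ᴺ × 28120.7 m on the ground.
Need 0.5 × 28120.7 × 10⁻ᴺ ≤ 20 → 10⁻ᴺ ≤ 1.422e-03, so N ≥ 2.85.
At 2 places the error can reach 141 m, but 3 places keeps it to 14.1 m.

3 decimal places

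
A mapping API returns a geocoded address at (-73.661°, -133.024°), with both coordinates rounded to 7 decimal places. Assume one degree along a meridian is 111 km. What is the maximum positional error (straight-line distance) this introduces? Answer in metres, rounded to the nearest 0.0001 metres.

Rounding to 7 decimal places leaves each coordinate within ±5e-08° of the true value.
Latitude error → 5e-08 × 111000 = 0.00555 m along the meridian.
Longitude error → 5e-08 × 111000 × cos 73.661° = 5e-08 × 111000 × 0.2813 ≈ 0.00156133 m.
Worst case both components are at the extreme and orthogonal: √(0.00555² + 0.00156133²) ≈ 0.00576543 m.

0.0058 metres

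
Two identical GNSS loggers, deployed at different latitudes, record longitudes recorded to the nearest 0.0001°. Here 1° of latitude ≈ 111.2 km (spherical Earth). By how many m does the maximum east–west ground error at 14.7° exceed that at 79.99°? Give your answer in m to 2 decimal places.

4.41 m

Rounding to 4 decimal places leaves the longitude within ±5e-05° of the true value.
At 14.7°: 5e-05° × 111200 × cos 14.7° = 5e-05 × 111200 × 0.9673 ≈ 5.378 m.
Error at 79.99° = 5e-05° × 111200 × cos 79.99° ≈ 5.56 × 0.1738 = 0.96644 m.
Difference: 5.378 − 0.96644 = 4.4116 m.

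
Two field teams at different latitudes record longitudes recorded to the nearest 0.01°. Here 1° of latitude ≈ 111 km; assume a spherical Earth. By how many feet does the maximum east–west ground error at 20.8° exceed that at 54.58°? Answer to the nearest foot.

Rounding to 2 decimal places leaves the longitude within ±0.005° of the true value.
At 20.8°: 0.005° × 111000 × cos 20.8° = 0.005 × 111000 × 0.9348 ≈ 518.83 m.
At 54.58°: 0.005° × 111000 × cos 54.58° = 0.005 × 111000 × 0.5796 ≈ 321.66 m.
So the lower-latitude error exceeds the higher by 518.83 − 321.66 = 197.17 m.
In feet: 197.169 m ÷ 0.3048 ≈ 646.88 ft.

647 feet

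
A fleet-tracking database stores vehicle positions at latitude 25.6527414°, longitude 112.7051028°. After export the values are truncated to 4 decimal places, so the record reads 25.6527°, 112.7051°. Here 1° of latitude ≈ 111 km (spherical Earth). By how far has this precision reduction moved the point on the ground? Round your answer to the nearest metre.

The latitude changed by +0.0000414° and the longitude by +0.0000028°.
N–S: 0.0000414° × 111000 m/° = 4.5954 m.
East–west at this latitude: 0.0000028° × 111000 × cos 25.6527° ≈ 0.0000028 × 100059 = 0.280166 m.
Hypotenuse of the two orthogonal shifts: √(4.5954² + 0.280166²) = 4.60393 m.

5 metres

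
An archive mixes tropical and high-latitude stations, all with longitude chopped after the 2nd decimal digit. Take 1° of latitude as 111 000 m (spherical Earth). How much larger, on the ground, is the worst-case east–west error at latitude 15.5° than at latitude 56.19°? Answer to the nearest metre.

Truncating at 2 decimal places can drop up to a full unit in the last place, so the longitude may be off by as much as 0.01°.
Error at 15.5° = 0.01° × 111000 × cos 15.5° ≈ 1110 × 0.9636 = 1069.6 m.
Error at 56.19° = 0.01° × 111000 × cos 56.19° ≈ 1110 × 0.5564 = 617.65 m.
So the lower-latitude error exceeds the higher by 1069.6 − 617.65 = 451.98 m.

452 metres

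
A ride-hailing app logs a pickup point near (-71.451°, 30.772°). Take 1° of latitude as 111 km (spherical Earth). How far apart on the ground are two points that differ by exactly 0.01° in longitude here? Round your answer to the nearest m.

One degree of longitude here spans 111000 × cos 71.451° = 111000 × 0.3181 ≈ 35310.8 m; 0.01° of that is 353.108 m.

353 m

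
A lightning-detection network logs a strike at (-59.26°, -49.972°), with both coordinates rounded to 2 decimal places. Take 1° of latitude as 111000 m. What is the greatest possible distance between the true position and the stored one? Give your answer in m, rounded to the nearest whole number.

623 m

Rounding to 2 decimal places leaves each coordinate within ±0.005° of the true value.
N–S: 0.005° × 111000 m/° = 555 m.
Longitude error → 0.005 × 111000 × cos 59.26° = 0.005 × 111000 × 0.5111 ≈ 283.684 m.
Worst case both components are at the extreme and orthogonal: √(555² + 283.684²) ≈ 623.299 m.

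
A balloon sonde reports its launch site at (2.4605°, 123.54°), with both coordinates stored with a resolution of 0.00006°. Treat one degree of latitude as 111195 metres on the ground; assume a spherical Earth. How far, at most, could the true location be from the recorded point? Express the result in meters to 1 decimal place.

4.7 meters

With a 0.00006° grid the true value lies within half a step, ±0.00006°/2 = ±3e-05°, of the stored one.
Latitude error → 3e-05 × 111195 = 3.33585 m along the meridian.
East–west component at 2.4605°: 3e-05° × 111195 × cos 2.4605° ≈ 3e-05 × 111092 ≈ 3.33277 m.
Worst case both components are at the extreme and orthogonal: √(3.33585² + 3.33277²) ≈ 4.71543 m.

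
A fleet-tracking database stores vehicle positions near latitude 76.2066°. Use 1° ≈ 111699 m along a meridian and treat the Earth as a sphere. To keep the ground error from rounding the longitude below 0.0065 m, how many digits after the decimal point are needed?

7 decimal places

At 76.2066° one degree of longitude covers 111699 × cos 76.2066° ≈ 111699 × 0.2384 ≈ 26631.5 m.
N decimal places → at most half a unit in the last place, 0.5 × 10⁻ᴺ° = 26631.5/2 × 10⁻ᴺ m.
Setting 13315.7 × 10⁻ᴺ ≤ 0.0065 gives 10ᴺ ≥ 2.049e+06, i.e. N ≥ 6.31.
So 7 decimal places suffice (0.00133 m); 6 would allow up to 0.0133 m.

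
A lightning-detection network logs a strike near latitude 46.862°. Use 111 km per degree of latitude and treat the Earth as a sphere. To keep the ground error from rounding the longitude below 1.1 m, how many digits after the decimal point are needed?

5

At 46.862° one degree of longitude covers 111000 × cos 46.862° ≈ 111000 × 0.6838 ≈ 75897.1 m.
Rounding to N decimal places gives at most 0.5 × 10⁻ᴺ degrees of error, i.e. 0.5 × 10⁻ᴺ × 75897.1 m.
Need 0.5 × 75897.1 × 10⁻ᴺ ≤ 1.1 → 10⁻ᴺ ≤ 2.899e-05, so N ≥ 4.54.
N = 4 would give 3.79 m (too coarse); N = 5 gives 0.379 m ≤ 1.1 m.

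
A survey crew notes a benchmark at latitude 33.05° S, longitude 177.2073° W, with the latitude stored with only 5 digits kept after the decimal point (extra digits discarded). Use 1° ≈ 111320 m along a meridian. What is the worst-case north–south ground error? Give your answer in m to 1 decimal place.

Truncating at 5 decimal places can drop up to a full unit in the last place, so the latitude may be off by as much as 1e-05°.
So the N–S error is at most 1e-05 × 111320 = 1.1132 m.

1.1 m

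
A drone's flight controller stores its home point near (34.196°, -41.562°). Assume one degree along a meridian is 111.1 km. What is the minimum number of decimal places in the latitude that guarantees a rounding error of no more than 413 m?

One degree of latitude covers 111100 m.
N decimal places → at most half a unit in the last place, 0.5 × 10⁻ᴺ° = 111100/2 × 10⁻ᴺ m.
Need 0.5 × 111100 × 10⁻ᴺ ≤ 413 → 10⁻ᴺ ≤ 7.435e-03, so N ≥ 2.13.
At 2 places the error can reach 556 m, but 3 places keeps it to 55.6 m.

3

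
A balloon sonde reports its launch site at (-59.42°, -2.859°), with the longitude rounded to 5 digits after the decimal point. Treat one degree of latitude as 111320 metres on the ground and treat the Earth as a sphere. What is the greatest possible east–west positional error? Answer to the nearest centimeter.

28 centimeters

Rounding to 5 decimal places leaves the longitude within ±5e-06° of the true value.
At latitude 59.42° a degree of longitude spans 111320 m × cos 59.42° = 111320 × 0.5087 ≈ 56633 m.
Maximum E–W displacement: 5e-06 × 56633 = 0.283165 m.
That is 0.283165 m = 28.317 cm.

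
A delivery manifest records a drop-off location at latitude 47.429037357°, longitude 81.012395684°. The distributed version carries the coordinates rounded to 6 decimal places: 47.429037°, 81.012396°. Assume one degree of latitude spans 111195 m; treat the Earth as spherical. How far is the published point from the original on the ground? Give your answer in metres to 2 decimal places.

Δlat = 47.429037357 − 47.429037 = +0.000000357°; Δlon = 81.012395684 − 81.012396 = -0.000000316°.
N–S: 0.000000357° × 111195 m/° = 0.0396966 m.
E–W at 47.429°: -0.000000316° × 111195 × cos 47.429° = -0.000000316 × 111195 × 0.6765 ≈ -0.0237707 m.
Combined displacement = (0.0396966² + 0.0237707²)^½ ≈ 0.0462695 m.

0.05 metres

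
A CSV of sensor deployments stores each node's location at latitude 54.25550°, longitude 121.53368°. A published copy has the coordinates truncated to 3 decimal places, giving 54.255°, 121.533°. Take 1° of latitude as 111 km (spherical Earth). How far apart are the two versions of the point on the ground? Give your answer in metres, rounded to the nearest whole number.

Δlat = 54.25550 − 54.255 = +0.00050°; Δlon = 121.53368 − 121.533 = +0.00068°.
N–S: 0.00050° × 111000 m/° = 55.5 m.
E–W at 54.255°: 0.00068° × 111000 × cos 54.255° = 0.00068 × 111000 × 0.5842 ≈ 44.0938 m.
Distance: √(55.5² + 44.0938²) ≈ 70.8838 m.

71 metres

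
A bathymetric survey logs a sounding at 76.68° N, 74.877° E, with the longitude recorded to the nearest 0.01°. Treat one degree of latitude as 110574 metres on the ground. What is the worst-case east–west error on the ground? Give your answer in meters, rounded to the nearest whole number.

Rounding to 2 decimal places leaves the longitude within ±0.005° of the true value.
At latitude 76.68° a degree of longitude spans 110574 m × cos 76.68° = 110574 × 0.2304 ≈ 25475.1 m.
Maximum E–W displacement: 0.005 × 25475.1 = 127.375 m.

127 meters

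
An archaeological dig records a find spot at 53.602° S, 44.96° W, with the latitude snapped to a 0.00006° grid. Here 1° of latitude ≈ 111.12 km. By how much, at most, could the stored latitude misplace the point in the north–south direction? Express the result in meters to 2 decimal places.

3.33 meters

With a 0.00006° grid the true value lies within half a step, ±0.00006°/2 = ±3e-05°, of the stored one.
So the N–S error is at most 3e-05 × 111120 = 3.3336 m.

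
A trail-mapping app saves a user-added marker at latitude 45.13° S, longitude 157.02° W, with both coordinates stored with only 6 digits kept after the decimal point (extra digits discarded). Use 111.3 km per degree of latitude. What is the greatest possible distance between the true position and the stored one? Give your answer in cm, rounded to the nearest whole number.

Truncating at 6 decimal places can drop up to a full unit in the last place, so each coordinate may be off by as much as 1e-06°.
North–south component: 1e-06° × 111300 = 0.1113 m.
East–west component at 45.13°: 1e-06° × 111300 × cos 45.13° ≈ 1e-06 × 78522.2 ≈ 0.0785222 m.
Combining orthogonally: (0.1113² + 0.0785222²)^½ ≈ 0.136211 m.
That is 0.136211 m = 13.621 cm.

14 cm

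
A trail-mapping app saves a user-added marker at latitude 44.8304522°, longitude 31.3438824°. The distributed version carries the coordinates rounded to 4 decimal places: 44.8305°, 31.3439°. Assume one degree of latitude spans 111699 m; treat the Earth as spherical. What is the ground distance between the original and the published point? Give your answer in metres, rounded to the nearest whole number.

Δlat = 44.8304522 − 44.8305 = -0.0000478°; Δlon = 31.3438824 − 31.3439 = -0.0000176°.
North–south shift: -0.0000478 × 111699 = -5.33921 m.
East–west at this latitude: -0.0000176° × 111699 × cos 44.8305° ≈ -0.0000176 × 79216.4 = -1.39421 m.
Distance: √(5.33921² + 1.39421²) ≈ 5.51824 m.

6 metres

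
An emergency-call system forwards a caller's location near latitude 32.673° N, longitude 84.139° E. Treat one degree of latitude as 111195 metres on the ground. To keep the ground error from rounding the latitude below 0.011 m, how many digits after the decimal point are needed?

One degree of latitude covers 111195 m.
N decimal places → at most half a unit in the last place, 0.5 × 10⁻ᴺ° = 111195/2 × 10⁻ᴺ m.
Setting 55597.5 × 10⁻ᴺ ≤ 0.011 gives 10ᴺ ≥ 5.054e+06, i.e. N ≥ 6.70.
At 6 places the error can reach 0.0556 m, but 7 places keeps it to 0.00556 m.

7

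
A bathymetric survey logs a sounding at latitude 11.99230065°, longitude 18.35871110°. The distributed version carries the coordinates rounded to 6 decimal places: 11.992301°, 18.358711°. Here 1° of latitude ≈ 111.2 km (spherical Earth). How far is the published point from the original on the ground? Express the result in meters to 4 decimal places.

0.0404 meters

The latitude changed by -0.00000035° and the longitude by +0.00000010°.
North–south shift: -0.00000035 × 111200 = -0.03892 m.
E–W at 11.9923°: 0.00000010° × 111200 × cos 11.9923° = 0.00000010 × 111200 × 0.9782 ≈ 0.0108773 m.
Combined displacement = (0.03892² + 0.0108773²)^½ ≈ 0.0404114 m.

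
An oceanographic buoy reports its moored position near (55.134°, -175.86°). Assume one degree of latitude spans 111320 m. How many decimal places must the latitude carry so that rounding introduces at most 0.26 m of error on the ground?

One degree of latitude covers 111320 m.
N decimal places → at most half a unit in the last place, 0.5 × 10⁻ᴺ° = 111320/2 × 10⁻ᴺ m.
Need 0.5 × 111320 × 10⁻ᴺ ≤ 0.26 → 10⁻ᴺ ≤ 4.671e-06, so N ≥ 5.33.
At 5 places the error can reach 0.557 m, but 6 places keeps it to 0.0557 m.

6 decimal places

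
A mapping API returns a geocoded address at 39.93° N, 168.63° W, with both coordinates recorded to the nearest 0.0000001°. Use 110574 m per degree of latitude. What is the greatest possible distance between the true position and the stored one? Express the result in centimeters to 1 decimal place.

Rounding to 7 decimal places leaves each coordinate within ±5e-08° of the true value.
North–south component: 5e-08° × 110574 = 0.0055287 m.
East–west component at 39.93°: 5e-08° × 110574 × cos 39.93° ≈ 5e-08 × 84791.4 ≈ 0.00423957 m.
Combining orthogonally: (0.0055287² + 0.00423957²)^½ ≈ 0.0069671 m.
That is 0.0069671 m = 0.69671 cm.

0.7 centimeters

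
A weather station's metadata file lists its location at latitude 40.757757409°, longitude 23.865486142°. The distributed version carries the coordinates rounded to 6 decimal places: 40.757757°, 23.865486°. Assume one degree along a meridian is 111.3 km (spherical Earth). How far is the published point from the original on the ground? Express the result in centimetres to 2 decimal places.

Δlat = 40.757757409 − 40.757757 = +0.000000409°; Δlon = 23.865486142 − 23.865486 = +0.000000142°.
N–S: 0.000000409° × 111300 m/° = 0.0455217 m.
E–W at 40.7578°: 0.000000142° × 111300 × cos 40.7578° = 0.000000142 × 111300 × 0.7575 ≈ 0.0119716 m.
Combined displacement = (0.0455217² + 0.0119716²)^½ ≈ 0.0470696 m.
That is 0.0470696 m = 4.707 cm.

4.71 centimetres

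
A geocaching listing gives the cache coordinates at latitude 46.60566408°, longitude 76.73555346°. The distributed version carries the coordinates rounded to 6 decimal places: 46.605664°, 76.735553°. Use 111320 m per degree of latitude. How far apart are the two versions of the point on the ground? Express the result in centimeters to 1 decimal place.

Δlat = 46.60566408 − 46.605664 = +0.00000008°; Δlon = 76.73555346 − 76.735553 = +0.00000046°.
North–south shift: 0.00000008 × 111320 = 0.0089056 m.
E–W at 46.6057°: 0.00000046° × 111320 × cos 46.6057° = 0.00000046 × 111320 × 0.6870 ≈ 0.0351802 m.
Hypotenuse of the two orthogonal shifts: √(0.0089056² + 0.0351802²) = 0.0362898 m.
That is 0.0362898 m = 3.629 cm.

3.6 centimeters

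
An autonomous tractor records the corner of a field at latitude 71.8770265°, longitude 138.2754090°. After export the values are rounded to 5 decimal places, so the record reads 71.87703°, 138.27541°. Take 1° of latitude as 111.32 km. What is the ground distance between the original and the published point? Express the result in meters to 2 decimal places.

0.39 meters

The latitude changed by -0.0000035° and the longitude by -0.0000010°.
North–south shift: -0.0000035 × 111320 = -0.38962 m.
East–west at this latitude: -0.0000010° × 111320 × cos 71.877° ≈ -0.0000010 × 34626.9 = -0.0346269 m.
Combined displacement = (0.38962² + 0.0346269²)^½ ≈ 0.391156 m.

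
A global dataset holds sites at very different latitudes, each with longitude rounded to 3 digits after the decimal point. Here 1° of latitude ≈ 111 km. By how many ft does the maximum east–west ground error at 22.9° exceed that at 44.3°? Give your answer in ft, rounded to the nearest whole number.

37 ft

Rounding to 3 decimal places leaves the longitude within ±0.0005° of the true value.
At 22.9°: 0.0005° × 111000 × cos 22.9° = 0.0005 × 111000 × 0.9212 ≈ 51.126 m.
At 44.3°: 0.0005° × 111000 × cos 44.3° = 0.0005 × 111000 × 0.7157 ≈ 39.721 m.
Difference: 51.126 − 39.721 = 11.405 m.
In feet: 11.4048 m ÷ 0.3048 ≈ 37.417 ft.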